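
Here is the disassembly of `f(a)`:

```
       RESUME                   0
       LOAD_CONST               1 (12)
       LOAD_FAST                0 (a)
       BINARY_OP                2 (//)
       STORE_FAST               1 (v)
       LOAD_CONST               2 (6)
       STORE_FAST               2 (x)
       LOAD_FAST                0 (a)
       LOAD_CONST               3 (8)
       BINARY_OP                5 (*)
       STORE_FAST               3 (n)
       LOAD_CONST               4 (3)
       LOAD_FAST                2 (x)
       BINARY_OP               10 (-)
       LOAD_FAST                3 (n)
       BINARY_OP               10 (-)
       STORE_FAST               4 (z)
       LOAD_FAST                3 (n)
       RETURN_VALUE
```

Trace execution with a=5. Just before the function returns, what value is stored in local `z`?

LOAD_CONST → push 12. Stack: [12]
LOAD_FAST a → push 5. Stack: [12, 5]
BINARY_OP // → 12 // 5 = 2. Stack: [2]
STORE_FAST v → v=2. Stack: []
LOAD_CONST → push 6. Stack: [6]
STORE_FAST x → x=6. Stack: []
LOAD_FAST a → push 5. Stack: [5]
LOAD_CONST → push 8. Stack: [5, 8]
BINARY_OP * → 5 * 8 = 40. Stack: [40]
STORE_FAST n → n=40. Stack: []
LOAD_CONST → push 3. Stack: [3]
LOAD_FAST x → push 6. Stack: [3, 6]
BINARY_OP - → 3 - 6 = -3. Stack: [-3]
LOAD_FAST n → push 40. Stack: [-3, 40]
BINARY_OP - → -3 - 40 = -43. Stack: [-43]
STORE_FAST z → z=-43. Stack: []
LOAD_FAST n → push 40. Stack: [40]
RETURN_VALUE → return 40.

-43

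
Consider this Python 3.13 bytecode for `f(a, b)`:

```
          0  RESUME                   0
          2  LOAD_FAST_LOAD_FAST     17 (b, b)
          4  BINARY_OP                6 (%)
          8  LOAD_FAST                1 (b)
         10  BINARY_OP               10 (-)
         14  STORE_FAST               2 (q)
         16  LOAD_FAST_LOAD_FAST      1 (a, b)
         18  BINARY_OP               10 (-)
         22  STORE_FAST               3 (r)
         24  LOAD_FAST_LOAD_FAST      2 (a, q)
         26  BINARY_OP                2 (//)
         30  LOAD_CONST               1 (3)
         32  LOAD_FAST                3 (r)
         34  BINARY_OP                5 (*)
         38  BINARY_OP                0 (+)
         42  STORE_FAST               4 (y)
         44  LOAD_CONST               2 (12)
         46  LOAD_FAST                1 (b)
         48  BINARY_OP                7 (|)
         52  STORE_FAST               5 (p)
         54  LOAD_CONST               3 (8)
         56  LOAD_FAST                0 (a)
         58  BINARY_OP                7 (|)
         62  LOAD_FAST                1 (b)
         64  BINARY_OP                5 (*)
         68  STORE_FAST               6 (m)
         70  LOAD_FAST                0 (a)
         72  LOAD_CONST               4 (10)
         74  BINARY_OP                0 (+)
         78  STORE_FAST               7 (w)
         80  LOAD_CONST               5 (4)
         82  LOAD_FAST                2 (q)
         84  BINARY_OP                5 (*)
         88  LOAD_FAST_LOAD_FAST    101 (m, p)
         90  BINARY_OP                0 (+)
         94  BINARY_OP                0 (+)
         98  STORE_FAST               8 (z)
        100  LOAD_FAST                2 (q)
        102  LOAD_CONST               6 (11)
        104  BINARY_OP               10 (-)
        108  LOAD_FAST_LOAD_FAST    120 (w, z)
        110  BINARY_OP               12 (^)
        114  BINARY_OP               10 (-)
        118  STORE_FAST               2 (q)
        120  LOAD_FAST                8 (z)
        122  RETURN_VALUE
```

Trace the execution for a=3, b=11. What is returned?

LOAD_FAST_LOAD_FAST b,b → push 11,11. Stack: [11, 11]
BINARY_OP % → 11 % 11 = 0. Stack: [0]
LOAD_FAST b → push 11. Stack: [0, 11]
BINARY_OP - → 0 - 11 = -11. Stack: [-11]
STORE_FAST q → q=-11. Stack: []
LOAD_FAST_LOAD_FAST a,b → push 3,11. Stack: [3, 11]
BINARY_OP - → 3 - 11 = -8. Stack: [-8]
STORE_FAST r → r=-8. Stack: []
LOAD_FAST_LOAD_FAST a,q → push 3,-11. Stack: [3, -11]
BINARY_OP // → 3 // -11 = -1. Stack: [-1]
LOAD_CONST → push 3. Stack: [-1, 3]
LOAD_FAST r → push -8. Stack: [-1, 3, -8]
BINARY_OP * → 3 * -8 = -24. Stack: [-1, -24]
BINARY_OP + → -1 + -24 = -25. Stack: [-25]
STORE_FAST y → y=-25. Stack: []
LOAD_CONST → push 12. Stack: [12]
LOAD_FAST b → push 11. Stack: [12, 11]
BINARY_OP | → 12 | 11 = 15. Stack: [15]
STORE_FAST p → p=15. Stack: []
LOAD_CONST → push 8. Stack: [8]
LOAD_FAST a → push 3. Stack: [8, 3]
BINARY_OP | → 8 | 3 = 11. Stack: [11]
LOAD_FAST b → push 11. Stack: [11, 11]
BINARY_OP * → 11 * 11 = 121. Stack: [121]
STORE_FAST m → m=121. Stack: []
LOAD_FAST a → push 3. Stack: [3]
LOAD_CONST → push 10. Stack: [3, 10]
BINARY_OP + → 3 + 10 = 13. Stack: [13]
STORE_FAST w → w=13. Stack: []
LOAD_CONST → push 4. Stack: [4]
LOAD_FAST q → push -11. Stack: [4, -11]
BINARY_OP * → 4 * -11 = -44. Stack: [-44]
LOAD_FAST_LOAD_FAST m,p → push 121,15. Stack: [-44, 121, 15]
BINARY_OP + → 121 + 15 = 136. Stack: [-44, 136]
BINARY_OP + → -44 + 136 = 92. Stack: [92]
STORE_FAST z → z=92. Stack: []
LOAD_FAST q → push -11. Stack: [-11]
LOAD_CONST → push 11. Stack: [-11, 11]
BINARY_OP - → -11 - 11 = -22. Stack: [-22]
LOAD_FAST_LOAD_FAST w,z → push 13,92. Stack: [-22, 13, 92]
BINARY_OP ^ → 13 ^ 92 = 81. Stack: [-22, 81]
BINARY_OP - → -22 - 81 = -103. Stack: [-103]
STORE_FAST q → q=-103. Stack: []
LOAD_FAST z → push 92. Stack: [92]
RETURN_VALUE → return 92.

92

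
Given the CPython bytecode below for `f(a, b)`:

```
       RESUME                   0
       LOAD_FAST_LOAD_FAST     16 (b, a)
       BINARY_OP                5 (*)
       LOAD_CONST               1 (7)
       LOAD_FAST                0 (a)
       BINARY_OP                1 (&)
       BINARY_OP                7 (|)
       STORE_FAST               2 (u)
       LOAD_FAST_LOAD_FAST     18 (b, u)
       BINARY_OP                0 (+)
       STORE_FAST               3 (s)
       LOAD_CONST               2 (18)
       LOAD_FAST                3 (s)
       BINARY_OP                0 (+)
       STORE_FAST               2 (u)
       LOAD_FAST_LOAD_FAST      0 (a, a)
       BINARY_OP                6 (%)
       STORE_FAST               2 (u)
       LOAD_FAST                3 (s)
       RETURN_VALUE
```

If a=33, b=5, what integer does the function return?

170

LOAD_FAST_LOAD_FAST b,a → push 5,33. Stack: [5, 33]
BINARY_OP * → 5 * 33 = 165. Stack: [165]
LOAD_CONST → push 7. Stack: [165, 7]
LOAD_FAST a → push 33. Stack: [165, 7, 33]
BINARY_OP & → 7 & 33 = 1. Stack: [165, 1]
BINARY_OP | → 165 | 1 = 165. Stack: [165]
STORE_FAST u → u=165. Stack: []
LOAD_FAST_LOAD_FAST b,u → push 5,165. Stack: [5, 165]
BINARY_OP + → 5 + 165 = 170. Stack: [170]
STORE_FAST s → s=170. Stack: []
LOAD_CONST → push 18. Stack: [18]
LOAD_FAST s → push 170. Stack: [18, 170]
BINARY_OP + → 18 + 170 = 188. Stack: [188]
STORE_FAST u → u=188. Stack: []
LOAD_FAST_LOAD_FAST a,a → push 33,33. Stack: [33, 33]
BINARY_OP % → 33 % 33 = 0. Stack: [0]
STORE_FAST u → u=0. Stack: []
LOAD_FAST s → push 170. Stack: [170]
RETURN_VALUE → return 170.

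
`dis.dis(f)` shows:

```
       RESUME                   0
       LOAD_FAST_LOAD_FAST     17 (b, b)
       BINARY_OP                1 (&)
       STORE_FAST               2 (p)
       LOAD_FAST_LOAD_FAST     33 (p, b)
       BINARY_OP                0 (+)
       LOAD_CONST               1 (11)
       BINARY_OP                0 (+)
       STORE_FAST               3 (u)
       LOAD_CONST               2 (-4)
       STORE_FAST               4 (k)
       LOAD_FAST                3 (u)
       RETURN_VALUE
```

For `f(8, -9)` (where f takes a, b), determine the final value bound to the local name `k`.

LOAD_FAST_LOAD_FAST b,b → push -9,-9. Stack: [-9, -9]
BINARY_OP & → -9 & -9 = -9. Stack: [-9]
STORE_FAST p → p=-9. Stack: []
LOAD_FAST_LOAD_FAST p,b → push -9,-9. Stack: [-9, -9]
BINARY_OP + → -9 + -9 = -18. Stack: [-18]
LOAD_CONST → push 11. Stack: [-18, 11]
BINARY_OP + → -18 + 11 = -7. Stack: [-7]
STORE_FAST u → u=-7. Stack: []
LOAD_CONST → push -4. Stack: [-4]
STORE_FAST k → k=-4. Stack: []
LOAD_FAST u → push -7. Stack: [-7]
RETURN_VALUE → return -7.

-4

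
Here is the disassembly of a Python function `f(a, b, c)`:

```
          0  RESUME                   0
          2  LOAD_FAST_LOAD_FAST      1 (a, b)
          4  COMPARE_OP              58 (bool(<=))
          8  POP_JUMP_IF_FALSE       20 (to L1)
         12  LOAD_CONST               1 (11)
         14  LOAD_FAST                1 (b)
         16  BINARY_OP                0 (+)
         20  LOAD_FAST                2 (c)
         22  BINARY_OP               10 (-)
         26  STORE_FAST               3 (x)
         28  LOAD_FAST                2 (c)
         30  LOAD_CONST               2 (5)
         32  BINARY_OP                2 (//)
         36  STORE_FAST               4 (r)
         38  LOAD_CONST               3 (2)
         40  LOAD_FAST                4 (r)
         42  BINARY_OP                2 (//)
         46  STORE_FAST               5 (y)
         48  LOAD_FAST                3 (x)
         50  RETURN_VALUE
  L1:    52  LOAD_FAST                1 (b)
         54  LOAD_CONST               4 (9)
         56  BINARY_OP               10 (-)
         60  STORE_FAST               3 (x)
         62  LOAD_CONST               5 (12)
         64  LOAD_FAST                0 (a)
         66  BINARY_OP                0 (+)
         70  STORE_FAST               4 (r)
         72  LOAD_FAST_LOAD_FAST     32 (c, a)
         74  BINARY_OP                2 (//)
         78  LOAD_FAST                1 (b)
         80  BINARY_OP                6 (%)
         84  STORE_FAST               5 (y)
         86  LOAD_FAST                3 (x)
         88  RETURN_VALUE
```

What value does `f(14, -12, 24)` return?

LOAD_FAST_LOAD_FAST a,b → push 14,-12. Stack: [14, -12]
COMPARE_OP bool(<=) → 14 vs -12 = False. Stack: [False]
POP_JUMP_IF_FALSE → pop False; jump. Stack: []
LOAD_FAST b → push -12. Stack: [-12]
LOAD_CONST → push 9. Stack: [-12, 9]
BINARY_OP - → -12 - 9 = -21. Stack: [-21]
STORE_FAST x → x=-21. Stack: []
LOAD_CONST → push 12. Stack: [12]
LOAD_FAST a → push 14. Stack: [12, 14]
BINARY_OP + → 12 + 14 = 26. Stack: [26]
STORE_FAST r → r=26. Stack: []
LOAD_FAST_LOAD_FAST c,a → push 24,14. Stack: [24, 14]
BINARY_OP // → 24 // 14 = 1. Stack: [1]
LOAD_FAST b → push -12. Stack: [1, -12]
BINARY_OP % → 1 % -12 = -11. Stack: [-11]
STORE_FAST y → y=-11. Stack: []
LOAD_FAST x → push -21. Stack: [-21]
RETURN_VALUE → return -21.

-21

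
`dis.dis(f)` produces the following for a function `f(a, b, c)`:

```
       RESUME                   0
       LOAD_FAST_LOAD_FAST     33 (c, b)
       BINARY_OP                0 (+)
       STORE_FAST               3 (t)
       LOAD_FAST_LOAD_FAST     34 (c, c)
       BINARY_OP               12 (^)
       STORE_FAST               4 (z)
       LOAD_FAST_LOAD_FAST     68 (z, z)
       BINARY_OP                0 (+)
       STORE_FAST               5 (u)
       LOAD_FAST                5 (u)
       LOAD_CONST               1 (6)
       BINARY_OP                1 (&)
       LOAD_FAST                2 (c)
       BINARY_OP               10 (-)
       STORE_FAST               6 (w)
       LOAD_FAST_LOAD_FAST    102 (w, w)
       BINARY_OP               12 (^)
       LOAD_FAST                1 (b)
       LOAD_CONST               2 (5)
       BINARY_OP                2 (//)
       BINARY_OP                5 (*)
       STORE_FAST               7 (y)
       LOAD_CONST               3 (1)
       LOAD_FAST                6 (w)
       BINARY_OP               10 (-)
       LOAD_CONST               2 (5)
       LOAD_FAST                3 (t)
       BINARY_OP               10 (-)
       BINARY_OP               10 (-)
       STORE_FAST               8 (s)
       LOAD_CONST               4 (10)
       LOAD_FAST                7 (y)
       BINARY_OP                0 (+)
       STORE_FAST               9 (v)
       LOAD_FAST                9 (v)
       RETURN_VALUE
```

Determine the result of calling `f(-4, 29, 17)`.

10

LOAD_FAST_LOAD_FAST c,b → push 17,29. Stack: [17, 29]
BINARY_OP + → 17 + 29 = 46. Stack: [46]
STORE_FAST t → t=46. Stack: []
LOAD_FAST_LOAD_FAST c,c → push 17,17. Stack: [17, 17]
BINARY_OP ^ → 17 ^ 17 = 0. Stack: [0]
STORE_FAST z → z=0. Stack: []
LOAD_FAST_LOAD_FAST z,z → push 0,0. Stack: [0, 0]
BINARY_OP + → 0 + 0 = 0. Stack: [0]
STORE_FAST u → u=0. Stack: []
LOAD_FAST u → push 0. Stack: [0]
LOAD_CONST → push 6. Stack: [0, 6]
BINARY_OP & → 0 & 6 = 0. Stack: [0]
LOAD_FAST c → push 17. Stack: [0, 17]
BINARY_OP - → 0 - 17 = -17. Stack: [-17]
STORE_FAST w → w=-17. Stack: []
LOAD_FAST_LOAD_FAST w,w → push -17,-17. Stack: [-17, -17]
BINARY_OP ^ → -17 ^ -17 = 0. Stack: [0]
LOAD_FAST b → push 29. Stack: [0, 29]
LOAD_CONST → push 5. Stack: [0, 29, 5]
BINARY_OP // → 29 // 5 = 5. Stack: [0, 5]
BINARY_OP * → 0 * 5 = 0. Stack: [0]
STORE_FAST y → y=0. Stack: []
LOAD_CONST → push 1. Stack: [1]
LOAD_FAST w → push -17. Stack: [1, -17]
BINARY_OP - → 1 - -17 = 18. Stack: [18]
LOAD_CONST → push 5. Stack: [18, 5]
LOAD_FAST t → push 46. Stack: [18, 5, 46]
BINARY_OP - → 5 - 46 = -41. Stack: [18, -41]
BINARY_OP - → 18 - -41 = 59. Stack: [59]
STORE_FAST s → s=59. Stack: []
LOAD_CONST → push 10. Stack: [10]
LOAD_FAST y → push 0. Stack: [10, 0]
BINARY_OP + → 10 + 0 = 10. Stack: [10]
STORE_FAST v → v=10. Stack: []
LOAD_FAST v → push 10. Stack: [10]
RETURN_VALUE → return 10.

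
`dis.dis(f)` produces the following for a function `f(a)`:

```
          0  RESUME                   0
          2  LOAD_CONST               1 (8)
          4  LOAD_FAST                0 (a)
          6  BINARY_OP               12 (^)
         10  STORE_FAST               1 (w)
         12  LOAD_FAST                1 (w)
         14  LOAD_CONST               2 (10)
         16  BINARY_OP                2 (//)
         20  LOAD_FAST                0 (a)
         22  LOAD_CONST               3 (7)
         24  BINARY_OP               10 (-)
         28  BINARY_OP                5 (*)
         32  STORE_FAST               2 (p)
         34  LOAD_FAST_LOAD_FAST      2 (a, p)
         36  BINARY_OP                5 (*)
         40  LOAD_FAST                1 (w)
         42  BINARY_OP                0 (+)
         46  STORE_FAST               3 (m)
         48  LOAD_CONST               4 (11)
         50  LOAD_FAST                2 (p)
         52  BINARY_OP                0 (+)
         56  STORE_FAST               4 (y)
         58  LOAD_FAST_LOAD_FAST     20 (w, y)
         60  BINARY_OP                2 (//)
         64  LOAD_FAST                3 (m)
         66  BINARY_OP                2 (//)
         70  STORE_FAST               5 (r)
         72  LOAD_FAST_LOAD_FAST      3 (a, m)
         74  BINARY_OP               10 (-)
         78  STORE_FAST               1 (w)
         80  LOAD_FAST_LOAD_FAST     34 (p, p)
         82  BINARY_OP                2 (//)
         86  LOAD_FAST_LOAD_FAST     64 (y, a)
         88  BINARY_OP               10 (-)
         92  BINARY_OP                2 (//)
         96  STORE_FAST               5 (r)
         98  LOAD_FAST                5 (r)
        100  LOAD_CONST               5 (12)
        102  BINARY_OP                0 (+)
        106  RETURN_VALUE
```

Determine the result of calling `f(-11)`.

12

LOAD_CONST → push 8. Stack: [8]
LOAD_FAST a → push -11. Stack: [8, -11]
BINARY_OP ^ → 8 ^ -11 = -3. Stack: [-3]
STORE_FAST w → w=-3. Stack: []
LOAD_FAST w → push -3. Stack: [-3]
LOAD_CONST → push 10. Stack: [-3, 10]
BINARY_OP // → -3 // 10 = -1. Stack: [-1]
LOAD_FAST a → push -11. Stack: [-1, -11]
LOAD_CONST → push 7. Stack: [-1, -11, 7]
BINARY_OP - → -11 - 7 = -18. Stack: [-1, -18]
BINARY_OP * → -1 * -18 = 18. Stack: [18]
STORE_FAST p → p=18. Stack: []
LOAD_FAST_LOAD_FAST a,p → push -11,18. Stack: [-11, 18]
BINARY_OP * → -11 * 18 = -198. Stack: [-198]
LOAD_FAST w → push -3. Stack: [-198, -3]
BINARY_OP + → -198 + -3 = -201. Stack: [-201]
STORE_FAST m → m=-201. Stack: []
LOAD_CONST → push 11. Stack: [11]
LOAD_FAST p → push 18. Stack: [11, 18]
BINARY_OP + → 11 + 18 = 29. Stack: [29]
STORE_FAST y → y=29. Stack: []
LOAD_FAST_LOAD_FAST w,y → push -3,29. Stack: [-3, 29]
BINARY_OP // → -3 // 29 = -1. Stack: [-1]
LOAD_FAST m → push -201. Stack: [-1, -201]
BINARY_OP // → -1 // -201 = 0. Stack: [0]
STORE_FAST r → r=0. Stack: []
LOAD_FAST_LOAD_FAST a,m → push -11,-201. Stack: [-11, -201]
BINARY_OP - → -11 - -201 = 190. Stack: [190]
STORE_FAST w → w=190. Stack: []
LOAD_FAST_LOAD_FAST p,p → push 18,18. Stack: [18, 18]
BINARY_OP // → 18 // 18 = 1. Stack: [1]
LOAD_FAST_LOAD_FAST y,a → push 29,-11. Stack: [1, 29, -11]
BINARY_OP - → 29 - -11 = 40. Stack: [1, 40]
BINARY_OP // → 1 // 40 = 0. Stack: [0]
STORE_FAST r → r=0. Stack: []
LOAD_FAST r → push 0. Stack: [0]
LOAD_CONST → push 12. Stack: [0, 12]
BINARY_OP + → 0 + 12 = 12. Stack: [12]
RETURN_VALUE → return 12.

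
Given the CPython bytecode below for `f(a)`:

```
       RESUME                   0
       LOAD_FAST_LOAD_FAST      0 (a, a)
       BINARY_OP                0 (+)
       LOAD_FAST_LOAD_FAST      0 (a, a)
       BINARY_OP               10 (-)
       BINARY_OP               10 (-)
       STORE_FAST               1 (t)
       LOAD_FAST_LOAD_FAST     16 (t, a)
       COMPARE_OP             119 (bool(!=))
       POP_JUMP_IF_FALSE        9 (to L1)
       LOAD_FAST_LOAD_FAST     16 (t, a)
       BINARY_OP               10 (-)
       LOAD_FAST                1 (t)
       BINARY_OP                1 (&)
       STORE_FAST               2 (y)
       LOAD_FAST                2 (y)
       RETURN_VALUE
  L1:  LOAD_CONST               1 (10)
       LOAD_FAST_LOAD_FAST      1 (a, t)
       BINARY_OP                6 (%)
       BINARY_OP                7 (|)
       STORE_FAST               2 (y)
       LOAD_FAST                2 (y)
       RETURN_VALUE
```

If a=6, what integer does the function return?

LOAD_FAST_LOAD_FAST a,a → push 6,6. Stack: [6, 6]
BINARY_OP + → 6 + 6 = 12. Stack: [12]
LOAD_FAST_LOAD_FAST a,a → push 6,6. Stack: [12, 6, 6]
BINARY_OP - → 6 - 6 = 0. Stack: [12, 0]
BINARY_OP - → 12 - 0 = 12. Stack: [12]
STORE_FAST t → t=12. Stack: []
LOAD_FAST_LOAD_FAST t,a → push 12,6. Stack: [12, 6]
COMPARE_OP bool(!=) → 12 vs 6 = True. Stack: [True]
POP_JUMP_IF_FALSE → pop True; no jump. Stack: []
LOAD_FAST_LOAD_FAST t,a → push 12,6. Stack: [12, 6]
BINARY_OP - → 12 - 6 = 6. Stack: [6]
LOAD_FAST t → push 12. Stack: [6, 12]
BINARY_OP & → 6 & 12 = 4. Stack: [4]
STORE_FAST y → y=4. Stack: []
LOAD_FAST y → push 4. Stack: [4]
RETURN_VALUE → return 4.

4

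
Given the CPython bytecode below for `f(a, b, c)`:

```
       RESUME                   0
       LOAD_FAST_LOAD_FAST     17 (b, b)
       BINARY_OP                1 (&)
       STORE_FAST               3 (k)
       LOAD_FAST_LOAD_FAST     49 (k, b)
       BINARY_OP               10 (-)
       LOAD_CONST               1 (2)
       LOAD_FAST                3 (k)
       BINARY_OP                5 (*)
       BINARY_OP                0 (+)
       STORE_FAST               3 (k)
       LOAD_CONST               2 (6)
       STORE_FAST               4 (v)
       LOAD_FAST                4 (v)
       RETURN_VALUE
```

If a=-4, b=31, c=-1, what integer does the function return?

6

LOAD_FAST_LOAD_FAST b,b → push 31,31. Stack: [31, 31]
BINARY_OP & → 31 & 31 = 31. Stack: [31]
STORE_FAST k → k=31. Stack: []
LOAD_FAST_LOAD_FAST k,b → push 31,31. Stack: [31, 31]
BINARY_OP - → 31 - 31 = 0. Stack: [0]
LOAD_CONST → push 2. Stack: [0, 2]
LOAD_FAST k → push 31. Stack: [0, 2, 31]
BINARY_OP * → 2 * 31 = 62. Stack: [0, 62]
BINARY_OP + → 0 + 62 = 62. Stack: [62]
STORE_FAST k → k=62. Stack: []
LOAD_CONST → push 6. Stack: [6]
STORE_FAST v → v=6. Stack: []
LOAD_FAST v → push 6. Stack: [6]
RETURN_VALUE → return 6.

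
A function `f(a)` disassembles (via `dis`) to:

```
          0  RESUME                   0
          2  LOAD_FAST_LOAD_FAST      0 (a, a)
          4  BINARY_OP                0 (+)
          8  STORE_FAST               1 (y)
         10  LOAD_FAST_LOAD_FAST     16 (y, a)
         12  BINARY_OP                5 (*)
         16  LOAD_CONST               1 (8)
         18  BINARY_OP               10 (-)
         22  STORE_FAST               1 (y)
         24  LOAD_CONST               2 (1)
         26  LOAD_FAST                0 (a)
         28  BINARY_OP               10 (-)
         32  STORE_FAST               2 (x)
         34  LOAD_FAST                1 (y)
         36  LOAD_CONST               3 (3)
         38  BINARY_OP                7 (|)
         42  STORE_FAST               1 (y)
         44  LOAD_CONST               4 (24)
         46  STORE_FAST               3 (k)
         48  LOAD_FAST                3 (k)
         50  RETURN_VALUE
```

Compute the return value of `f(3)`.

LOAD_FAST_LOAD_FAST a,a → push 3,3. Stack: [3, 3]
BINARY_OP + → 3 + 3 = 6. Stack: [6]
STORE_FAST y → y=6. Stack: []
LOAD_FAST_LOAD_FAST y,a → push 6,3. Stack: [6, 3]
BINARY_OP * → 6 * 3 = 18. Stack: [18]
LOAD_CONST → push 8. Stack: [18, 8]
BINARY_OP - → 18 - 8 = 10. Stack: [10]
STORE_FAST y → y=10. Stack: []
LOAD_CONST → push 1. Stack: [1]
LOAD_FAST a → push 3. Stack: [1, 3]
BINARY_OP - → 1 - 3 = -2. Stack: [-2]
STORE_FAST x → x=-2. Stack: []
LOAD_FAST y → push 10. Stack: [10]
LOAD_CONST → push 3. Stack: [10, 3]
BINARY_OP | → 10 | 3 = 11. Stack: [11]
STORE_FAST y → y=11. Stack: []
LOAD_CONST → push 24. Stack: [24]
STORE_FAST k → k=24. Stack: []
LOAD_FAST k → push 24. Stack: [24]
RETURN_VALUE → return 24.

24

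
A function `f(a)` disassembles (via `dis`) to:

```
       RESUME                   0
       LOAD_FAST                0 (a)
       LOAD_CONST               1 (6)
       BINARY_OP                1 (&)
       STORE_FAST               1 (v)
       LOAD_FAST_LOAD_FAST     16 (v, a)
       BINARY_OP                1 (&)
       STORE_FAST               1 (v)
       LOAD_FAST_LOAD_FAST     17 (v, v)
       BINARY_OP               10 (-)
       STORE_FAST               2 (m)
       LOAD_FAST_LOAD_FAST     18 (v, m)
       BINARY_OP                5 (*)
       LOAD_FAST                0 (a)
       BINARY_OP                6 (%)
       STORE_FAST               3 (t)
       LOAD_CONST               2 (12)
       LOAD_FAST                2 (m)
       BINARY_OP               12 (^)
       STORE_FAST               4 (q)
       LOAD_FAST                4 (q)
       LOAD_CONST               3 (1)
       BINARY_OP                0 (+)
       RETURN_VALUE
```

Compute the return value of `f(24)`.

13

LOAD_FAST a → push 24. Stack: [24]
LOAD_CONST → push 6. Stack: [24, 6]
BINARY_OP & → 24 & 6 = 0. Stack: [0]
STORE_FAST v → v=0. Stack: []
LOAD_FAST_LOAD_FAST v,a → push 0,24. Stack: [0, 24]
BINARY_OP & → 0 & 24 = 0. Stack: [0]
STORE_FAST v → v=0. Stack: []
LOAD_FAST_LOAD_FAST v,v → push 0,0. Stack: [0, 0]
BINARY_OP - → 0 - 0 = 0. Stack: [0]
STORE_FAST m → m=0. Stack: []
LOAD_FAST_LOAD_FAST v,m → push 0,0. Stack: [0, 0]
BINARY_OP * → 0 * 0 = 0. Stack: [0]
LOAD_FAST a → push 24. Stack: [0, 24]
BINARY_OP % → 0 % 24 = 0. Stack: [0]
STORE_FAST t → t=0. Stack: []
LOAD_CONST → push 12. Stack: [12]
LOAD_FAST m → push 0. Stack: [12, 0]
BINARY_OP ^ → 12 ^ 0 = 12. Stack: [12]
STORE_FAST q → q=12. Stack: []
LOAD_FAST q → push 12. Stack: [12]
LOAD_CONST → push 1. Stack: [12, 1]
BINARY_OP + → 12 + 1 = 13. Stack: [13]
RETURN_VALUE → return 13.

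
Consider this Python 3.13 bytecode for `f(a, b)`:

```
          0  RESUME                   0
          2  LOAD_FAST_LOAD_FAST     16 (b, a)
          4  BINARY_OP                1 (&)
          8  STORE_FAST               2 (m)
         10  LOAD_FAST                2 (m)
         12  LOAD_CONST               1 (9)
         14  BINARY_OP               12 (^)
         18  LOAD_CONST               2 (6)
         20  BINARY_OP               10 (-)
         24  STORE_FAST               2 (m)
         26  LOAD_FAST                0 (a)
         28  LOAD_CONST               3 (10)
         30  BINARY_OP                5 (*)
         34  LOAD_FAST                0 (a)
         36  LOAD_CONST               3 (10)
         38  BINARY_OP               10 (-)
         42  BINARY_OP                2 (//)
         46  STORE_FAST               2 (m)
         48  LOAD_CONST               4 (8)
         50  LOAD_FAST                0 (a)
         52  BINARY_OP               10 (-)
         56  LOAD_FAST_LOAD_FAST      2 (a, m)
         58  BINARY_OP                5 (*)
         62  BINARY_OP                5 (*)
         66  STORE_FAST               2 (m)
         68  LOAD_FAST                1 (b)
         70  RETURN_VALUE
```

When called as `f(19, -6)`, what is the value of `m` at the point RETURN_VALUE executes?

-4389

LOAD_FAST_LOAD_FAST b,a → push -6,19. Stack: [-6, 19]
BINARY_OP & → -6 & 19 = 18. Stack: [18]
STORE_FAST m → m=18. Stack: []
LOAD_FAST m → push 18. Stack: [18]
LOAD_CONST → push 9. Stack: [18, 9]
BINARY_OP ^ → 18 ^ 9 = 27. Stack: [27]
LOAD_CONST → push 6. Stack: [27, 6]
BINARY_OP - → 27 - 6 = 21. Stack: [21]
STORE_FAST m → m=21. Stack: []
LOAD_FAST a → push 19. Stack: [19]
LOAD_CONST → push 10. Stack: [19, 10]
BINARY_OP * → 19 * 10 = 190. Stack: [190]
LOAD_FAST a → push 19. Stack: [190, 19]
LOAD_CONST → push 10. Stack: [190, 19, 10]
BINARY_OP - → 19 - 10 = 9. Stack: [190, 9]
BINARY_OP // → 190 // 9 = 21. Stack: [21]
STORE_FAST m → m=21. Stack: []
LOAD_CONST → push 8. Stack: [8]
LOAD_FAST a → push 19. Stack: [8, 19]
BINARY_OP - → 8 - 19 = -11. Stack: [-11]
LOAD_FAST_LOAD_FAST a,m → push 19,21. Stack: [-11, 19, 21]
BINARY_OP * → 19 * 21 = 399. Stack: [-11, 399]
BINARY_OP * → -11 * 399 = -4389. Stack: [-4389]
STORE_FAST m → m=-4389. Stack: []
LOAD_FAST b → push -6. Stack: [-6]
RETURN_VALUE → return -6.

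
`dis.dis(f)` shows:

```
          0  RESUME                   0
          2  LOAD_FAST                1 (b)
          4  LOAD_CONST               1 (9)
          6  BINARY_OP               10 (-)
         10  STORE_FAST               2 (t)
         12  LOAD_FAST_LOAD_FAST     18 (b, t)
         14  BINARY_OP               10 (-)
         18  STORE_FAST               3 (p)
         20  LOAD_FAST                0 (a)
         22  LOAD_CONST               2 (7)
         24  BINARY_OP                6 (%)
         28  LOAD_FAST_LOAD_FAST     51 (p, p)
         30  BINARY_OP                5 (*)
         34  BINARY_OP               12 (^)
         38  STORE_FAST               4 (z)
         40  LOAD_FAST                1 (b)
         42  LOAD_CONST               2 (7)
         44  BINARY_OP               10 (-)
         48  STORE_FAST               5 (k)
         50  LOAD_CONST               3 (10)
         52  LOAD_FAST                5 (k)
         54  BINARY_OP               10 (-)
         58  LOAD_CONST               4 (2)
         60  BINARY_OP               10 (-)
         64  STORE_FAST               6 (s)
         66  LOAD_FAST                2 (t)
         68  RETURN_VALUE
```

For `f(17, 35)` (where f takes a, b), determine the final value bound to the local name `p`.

LOAD_FAST b → push 35. Stack: [35]
LOAD_CONST → push 9. Stack: [35, 9]
BINARY_OP - → 35 - 9 = 26. Stack: [26]
STORE_FAST t → t=26. Stack: []
LOAD_FAST_LOAD_FAST b,t → push 35,26. Stack: [35, 26]
BINARY_OP - → 35 - 26 = 9. Stack: [9]
STORE_FAST p → p=9. Stack: []
LOAD_FAST a → push 17. Stack: [17]
LOAD_CONST → push 7. Stack: [17, 7]
BINARY_OP % → 17 % 7 = 3. Stack: [3]
LOAD_FAST_LOAD_FAST p,p → push 9,9. Stack: [3, 9, 9]
BINARY_OP * → 9 * 9 = 81. Stack: [3, 81]
BINARY_OP ^ → 3 ^ 81 = 82. Stack: [82]
STORE_FAST z → z=82. Stack: []
LOAD_FAST b → push 35. Stack: [35]
LOAD_CONST → push 7. Stack: [35, 7]
BINARY_OP - → 35 - 7 = 28. Stack: [28]
STORE_FAST k → k=28. Stack: []
LOAD_CONST → push 10. Stack: [10]
LOAD_FAST k → push 28. Stack: [10, 28]
BINARY_OP - → 10 - 28 = -18. Stack: [-18]
LOAD_CONST → push 2. Stack: [-18, 2]
BINARY_OP - → -18 - 2 = -20. Stack: [-20]
STORE_FAST s → s=-20. Stack: []
LOAD_FAST t → push 26. Stack: [26]
RETURN_VALUE → return 26.

9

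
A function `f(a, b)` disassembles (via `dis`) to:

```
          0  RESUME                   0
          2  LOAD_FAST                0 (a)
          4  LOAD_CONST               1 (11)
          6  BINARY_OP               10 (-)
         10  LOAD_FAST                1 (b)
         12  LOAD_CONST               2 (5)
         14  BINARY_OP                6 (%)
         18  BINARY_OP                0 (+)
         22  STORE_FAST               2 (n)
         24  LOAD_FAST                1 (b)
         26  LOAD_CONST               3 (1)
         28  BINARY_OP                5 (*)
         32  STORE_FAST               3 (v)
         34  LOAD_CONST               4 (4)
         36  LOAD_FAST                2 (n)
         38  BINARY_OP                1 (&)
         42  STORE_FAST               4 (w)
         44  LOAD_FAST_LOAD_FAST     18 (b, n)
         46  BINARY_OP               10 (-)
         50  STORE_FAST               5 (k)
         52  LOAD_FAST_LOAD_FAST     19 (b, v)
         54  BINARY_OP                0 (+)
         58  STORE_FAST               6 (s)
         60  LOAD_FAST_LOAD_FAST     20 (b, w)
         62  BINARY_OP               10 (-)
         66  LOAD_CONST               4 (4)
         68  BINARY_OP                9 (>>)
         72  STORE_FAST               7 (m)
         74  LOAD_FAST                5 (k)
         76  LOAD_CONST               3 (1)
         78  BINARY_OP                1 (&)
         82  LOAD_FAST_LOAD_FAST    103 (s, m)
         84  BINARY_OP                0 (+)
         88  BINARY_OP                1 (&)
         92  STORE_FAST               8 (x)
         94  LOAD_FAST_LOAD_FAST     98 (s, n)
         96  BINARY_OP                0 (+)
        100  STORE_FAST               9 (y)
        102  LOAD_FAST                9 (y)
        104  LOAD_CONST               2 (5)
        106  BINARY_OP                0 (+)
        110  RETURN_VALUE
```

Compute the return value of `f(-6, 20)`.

LOAD_FAST a → push -6. Stack: [-6]
LOAD_CONST → push 11. Stack: [-6, 11]
BINARY_OP - → -6 - 11 = -17. Stack: [-17]
LOAD_FAST b → push 20. Stack: [-17, 20]
LOAD_CONST → push 5. Stack: [-17, 20, 5]
BINARY_OP % → 20 % 5 = 0. Stack: [-17, 0]
BINARY_OP + → -17 + 0 = -17. Stack: [-17]
STORE_FAST n → n=-17. Stack: []
LOAD_FAST b → push 20. Stack: [20]
LOAD_CONST → push 1. Stack: [20, 1]
BINARY_OP * → 20 * 1 = 20. Stack: [20]
STORE_FAST v → v=20. Stack: []
LOAD_CONST → push 4. Stack: [4]
LOAD_FAST n → push -17. Stack: [4, -17]
BINARY_OP & → 4 & -17 = 4. Stack: [4]
STORE_FAST w → w=4. Stack: []
LOAD_FAST_LOAD_FAST b,n → push 20,-17. Stack: [20, -17]
BINARY_OP - → 20 - -17 = 37. Stack: [37]
STORE_FAST k → k=37. Stack: []
LOAD_FAST_LOAD_FAST b,v → push 20,20. Stack: [20, 20]
BINARY_OP + → 20 + 20 = 40. Stack: [40]
STORE_FAST s → s=40. Stack: []
LOAD_FAST_LOAD_FAST b,w → push 20,4. Stack: [20, 4]
BINARY_OP - → 20 - 4 = 16. Stack: [16]
LOAD_CONST → push 4. Stack: [16, 4]
BINARY_OP >> → 16 >> 4 = 1. Stack: [1]
STORE_FAST m → m=1. Stack: []
LOAD_FAST k → push 37. Stack: [37]
LOAD_CONST → push 1. Stack: [37, 1]
BINARY_OP & → 37 & 1 = 1. Stack: [1]
LOAD_FAST_LOAD_FAST s,m → push 40,1. Stack: [1, 40, 1]
BINARY_OP + → 40 + 1 = 41. Stack: [1, 41]
BINARY_OP & → 1 & 41 = 1. Stack: [1]
STORE_FAST x → x=1. Stack: []
LOAD_FAST_LOAD_FAST s,n → push 40,-17. Stack: [40, -17]
BINARY_OP + → 40 + -17 = 23. Stack: [23]
STORE_FAST y → y=23. Stack: []
LOAD_FAST y → push 23. Stack: [23]
LOAD_CONST → push 5. Stack: [23, 5]
BINARY_OP + → 23 + 5 = 28. Stack: [28]
RETURN_VALUE → return 28.

28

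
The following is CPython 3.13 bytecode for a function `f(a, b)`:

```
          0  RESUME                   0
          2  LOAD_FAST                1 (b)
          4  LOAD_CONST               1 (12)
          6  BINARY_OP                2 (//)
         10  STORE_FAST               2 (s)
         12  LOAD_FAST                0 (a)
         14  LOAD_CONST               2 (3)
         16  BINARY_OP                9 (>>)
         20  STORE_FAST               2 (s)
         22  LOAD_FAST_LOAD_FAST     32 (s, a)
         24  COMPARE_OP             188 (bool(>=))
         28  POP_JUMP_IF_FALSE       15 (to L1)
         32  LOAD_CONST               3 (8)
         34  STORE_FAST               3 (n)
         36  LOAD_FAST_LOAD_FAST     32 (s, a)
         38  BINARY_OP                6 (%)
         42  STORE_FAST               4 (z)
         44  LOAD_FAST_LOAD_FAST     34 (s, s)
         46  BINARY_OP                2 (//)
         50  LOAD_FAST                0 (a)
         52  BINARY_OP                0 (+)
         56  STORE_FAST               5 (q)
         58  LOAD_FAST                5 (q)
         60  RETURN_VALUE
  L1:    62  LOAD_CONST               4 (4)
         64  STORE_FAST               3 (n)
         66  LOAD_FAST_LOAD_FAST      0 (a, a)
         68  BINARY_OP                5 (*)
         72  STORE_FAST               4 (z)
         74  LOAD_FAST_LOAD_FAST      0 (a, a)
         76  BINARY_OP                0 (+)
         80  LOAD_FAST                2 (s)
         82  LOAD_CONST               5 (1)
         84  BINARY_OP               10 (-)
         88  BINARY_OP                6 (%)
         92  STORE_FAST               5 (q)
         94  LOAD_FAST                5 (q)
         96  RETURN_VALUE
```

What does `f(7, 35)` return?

LOAD_FAST b → push 35. Stack: [35]
LOAD_CONST → push 12. Stack: [35, 12]
BINARY_OP // → 35 // 12 = 2. Stack: [2]
STORE_FAST s → s=2. Stack: []
LOAD_FAST a → push 7. Stack: [7]
LOAD_CONST → push 3. Stack: [7, 3]
BINARY_OP >> → 7 >> 3 = 0. Stack: [0]
STORE_FAST s → s=0. Stack: []
LOAD_FAST_LOAD_FAST s,a → push 0,7. Stack: [0, 7]
COMPARE_OP bool(>=) → 0 vs 7 = False. Stack: [False]
POP_JUMP_IF_FALSE → pop False; jump. Stack: []
LOAD_CONST → push 4. Stack: [4]
STORE_FAST n → n=4. Stack: []
LOAD_FAST_LOAD_FAST a,a → push 7,7. Stack: [7, 7]
BINARY_OP * → 7 * 7 = 49. Stack: [49]
STORE_FAST z → z=49. Stack: []
LOAD_FAST_LOAD_FAST a,a → push 7,7. Stack: [7, 7]
BINARY_OP + → 7 + 7 = 14. Stack: [14]
LOAD_FAST s → push 0. Stack: [14, 0]
LOAD_CONST → push 1. Stack: [14, 0, 1]
BINARY_OP - → 0 - 1 = -1. Stack: [14, -1]
BINARY_OP % → 14 % -1 = 0. Stack: [0]
STORE_FAST q → q=0. Stack: []
LOAD_FAST q → push 0. Stack: [0]
RETURN_VALUE → return 0.

0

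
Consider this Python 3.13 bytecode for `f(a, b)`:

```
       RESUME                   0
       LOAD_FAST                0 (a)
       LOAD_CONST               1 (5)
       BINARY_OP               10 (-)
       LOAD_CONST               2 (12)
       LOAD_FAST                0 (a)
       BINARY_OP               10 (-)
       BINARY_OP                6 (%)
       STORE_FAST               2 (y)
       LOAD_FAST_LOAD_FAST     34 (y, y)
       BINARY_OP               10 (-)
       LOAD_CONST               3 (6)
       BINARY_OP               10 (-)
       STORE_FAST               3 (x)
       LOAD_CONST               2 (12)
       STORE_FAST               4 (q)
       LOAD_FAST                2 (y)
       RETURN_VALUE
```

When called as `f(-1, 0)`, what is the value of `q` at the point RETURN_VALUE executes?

LOAD_FAST a → push -1. Stack: [-1]
LOAD_CONST → push 5. Stack: [-1, 5]
BINARY_OP - → -1 - 5 = -6. Stack: [-6]
LOAD_CONST → push 12. Stack: [-6, 12]
LOAD_FAST a → push -1. Stack: [-6, 12, -1]
BINARY_OP - → 12 - -1 = 13. Stack: [-6, 13]
BINARY_OP % → -6 % 13 = 7. Stack: [7]
STORE_FAST y → y=7. Stack: []
LOAD_FAST_LOAD_FAST y,y → push 7,7. Stack: [7, 7]
BINARY_OP - → 7 - 7 = 0. Stack: [0]
LOAD_CONST → push 6. Stack: [0, 6]
BINARY_OP - → 0 - 6 = -6. Stack: [-6]
STORE_FAST x → x=-6. Stack: []
LOAD_CONST → push 12. Stack: [12]
STORE_FAST q → q=12. Stack: []
LOAD_FAST y → push 7. Stack: [7]
RETURN_VALUE → return 7.

12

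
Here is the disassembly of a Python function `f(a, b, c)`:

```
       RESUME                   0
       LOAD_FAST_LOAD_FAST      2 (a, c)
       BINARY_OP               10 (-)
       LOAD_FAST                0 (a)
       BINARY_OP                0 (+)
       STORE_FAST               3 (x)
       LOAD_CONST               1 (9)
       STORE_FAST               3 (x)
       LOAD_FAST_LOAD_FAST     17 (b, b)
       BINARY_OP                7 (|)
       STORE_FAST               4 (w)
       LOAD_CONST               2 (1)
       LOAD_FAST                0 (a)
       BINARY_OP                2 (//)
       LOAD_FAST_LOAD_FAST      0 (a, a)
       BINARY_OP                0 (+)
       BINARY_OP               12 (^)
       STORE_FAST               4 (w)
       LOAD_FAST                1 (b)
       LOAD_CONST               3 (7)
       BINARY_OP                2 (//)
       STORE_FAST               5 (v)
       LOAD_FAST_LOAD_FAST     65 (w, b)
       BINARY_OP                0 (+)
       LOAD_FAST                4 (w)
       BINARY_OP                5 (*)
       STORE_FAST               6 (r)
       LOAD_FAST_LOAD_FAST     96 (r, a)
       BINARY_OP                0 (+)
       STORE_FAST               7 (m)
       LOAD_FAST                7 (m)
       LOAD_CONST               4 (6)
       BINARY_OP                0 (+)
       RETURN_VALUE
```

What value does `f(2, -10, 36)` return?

-16

LOAD_FAST_LOAD_FAST a,c → push 2,36. Stack: [2, 36]
BINARY_OP - → 2 - 36 = -34. Stack: [-34]
LOAD_FAST a → push 2. Stack: [-34, 2]
BINARY_OP + → -34 + 2 = -32. Stack: [-32]
STORE_FAST x → x=-32. Stack: []
LOAD_CONST → push 9. Stack: [9]
STORE_FAST x → x=9. Stack: []
LOAD_FAST_LOAD_FAST b,b → push -10,-10. Stack: [-10, -10]
BINARY_OP | → -10 | -10 = -10. Stack: [-10]
STORE_FAST w → w=-10. Stack: []
LOAD_CONST → push 1. Stack: [1]
LOAD_FAST a → push 2. Stack: [1, 2]
BINARY_OP // → 1 // 2 = 0. Stack: [0]
LOAD_FAST_LOAD_FAST a,a → push 2,2. Stack: [0, 2, 2]
BINARY_OP + → 2 + 2 = 4. Stack: [0, 4]
BINARY_OP ^ → 0 ^ 4 = 4. Stack: [4]
STORE_FAST w → w=4. Stack: []
LOAD_FAST b → push -10. Stack: [-10]
LOAD_CONST → push 7. Stack: [-10, 7]
BINARY_OP // → -10 // 7 = -2. Stack: [-2]
STORE_FAST v → v=-2. Stack: []
LOAD_FAST_LOAD_FAST w,b → push 4,-10. Stack: [4, -10]
BINARY_OP + → 4 + -10 = -6. Stack: [-6]
LOAD_FAST w → push 4. Stack: [-6, 4]
BINARY_OP * → -6 * 4 = -24. Stack: [-24]
STORE_FAST r → r=-24. Stack: []
LOAD_FAST_LOAD_FAST r,a → push -24,2. Stack: [-24, 2]
BINARY_OP + → -24 + 2 = -22. Stack: [-22]
STORE_FAST m → m=-22. Stack: []
LOAD_FAST m → push -22. Stack: [-22]
LOAD_CONST → push 6. Stack: [-22, 6]
BINARY_OP + → -22 + 6 = -16. Stack: [-16]
RETURN_VALUE → return -16.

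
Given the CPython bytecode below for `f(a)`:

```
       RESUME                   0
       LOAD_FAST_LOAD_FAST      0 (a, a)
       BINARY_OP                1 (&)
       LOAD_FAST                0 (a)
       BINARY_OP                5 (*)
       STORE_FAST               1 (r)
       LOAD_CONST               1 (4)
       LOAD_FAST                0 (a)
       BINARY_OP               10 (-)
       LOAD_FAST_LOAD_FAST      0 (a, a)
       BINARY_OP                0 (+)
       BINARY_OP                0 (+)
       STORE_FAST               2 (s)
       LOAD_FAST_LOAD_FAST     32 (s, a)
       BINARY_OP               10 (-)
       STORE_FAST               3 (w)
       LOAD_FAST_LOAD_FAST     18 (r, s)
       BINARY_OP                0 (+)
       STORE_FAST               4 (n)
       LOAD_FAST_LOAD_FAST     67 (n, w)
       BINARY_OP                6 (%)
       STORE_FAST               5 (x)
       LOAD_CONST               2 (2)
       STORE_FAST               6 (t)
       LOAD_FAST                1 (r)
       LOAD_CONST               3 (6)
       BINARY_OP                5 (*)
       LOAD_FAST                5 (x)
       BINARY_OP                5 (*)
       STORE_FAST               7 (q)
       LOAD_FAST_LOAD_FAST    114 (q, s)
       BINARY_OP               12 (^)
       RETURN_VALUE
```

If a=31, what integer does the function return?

LOAD_FAST_LOAD_FAST a,a → push 31,31. Stack: [31, 31]
BINARY_OP & → 31 & 31 = 31. Stack: [31]
LOAD_FAST a → push 31. Stack: [31, 31]
BINARY_OP * → 31 * 31 = 961. Stack: [961]
STORE_FAST r → r=961. Stack: []
LOAD_CONST → push 4. Stack: [4]
LOAD_FAST a → push 31. Stack: [4, 31]
BINARY_OP - → 4 - 31 = -27. Stack: [-27]
LOAD_FAST_LOAD_FAST a,a → push 31,31. Stack: [-27, 31, 31]
BINARY_OP + → 31 + 31 = 62. Stack: [-27, 62]
BINARY_OP + → -27 + 62 = 35. Stack: [35]
STORE_FAST s → s=35. Stack: []
LOAD_FAST_LOAD_FAST s,a → push 35,31. Stack: [35, 31]
BINARY_OP - → 35 - 31 = 4. Stack: [4]
STORE_FAST w → w=4. Stack: []
LOAD_FAST_LOAD_FAST r,s → push 961,35. Stack: [961, 35]
BINARY_OP + → 961 + 35 = 996. Stack: [996]
STORE_FAST n → n=996. Stack: []
LOAD_FAST_LOAD_FAST n,w → push 996,4. Stack: [996, 4]
BINARY_OP % → 996 % 4 = 0. Stack: [0]
STORE_FAST x → x=0. Stack: []
LOAD_CONST → push 2. Stack: [2]
STORE_FAST t → t=2. Stack: []
LOAD_FAST r → push 961. Stack: [961]
LOAD_CONST → push 6. Stack: [961, 6]
BINARY_OP * → 961 * 6 = 5766. Stack: [5766]
LOAD_FAST x → push 0. Stack: [5766, 0]
BINARY_OP * → 5766 * 0 = 0. Stack: [0]
STORE_FAST q → q=0. Stack: []
LOAD_FAST_LOAD_FAST q,s → push 0,35. Stack: [0, 35]
BINARY_OP ^ → 0 ^ 35 = 35. Stack: [35]
RETURN_VALUE → return 35.

35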